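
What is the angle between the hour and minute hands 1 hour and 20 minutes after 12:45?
First find the time 1 hour and 20 minutes after 12:45.
Total minutes: 12 x 60 + 45 + 1 x 60 + 20 = 845.
845 mod 720 = 125 minutes = 2:05.
Now compute the angle at 2:05:
Hour hand: 2 x 30 + 5 x 0.5 = 62.5 degrees
Minute hand: 5 x 6 = 30 degrees
Difference: |62.5 - 30| = 32.5 degrees
The angle is 32.5 degrees

Final answer: 32.5 degrees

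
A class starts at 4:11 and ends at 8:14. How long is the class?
From 4:11 to 8:14:
(8 x 60 + 14) - (4 x 60 + 11) = 494 - 251 = 243 minutes
= 4 hours and 3 minutes

Final answer: 4 hours and 3 minutes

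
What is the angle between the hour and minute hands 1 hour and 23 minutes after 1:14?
First find the time 1 hour and 23 minutes after 1:14.
Total minutes: 1 x 60 + 14 + 1 x 60 + 23 = 157.
157 mod 720 = 157 minutes = 2:37.
Now compute the angle at 2:37:
Hour hand: 2 x 30 + 37 x 0.5 = 78.5 degrees
Minute hand: 37 x 6 = 222 degrees
Difference: |78.5 - 222| = 143.5 degrees
The angle is 143.5 degrees

Final answer: 143.5 degrees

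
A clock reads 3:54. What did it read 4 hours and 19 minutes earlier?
Starting time: 3:54 = 234 total minutes past 12:00
Subtracting: 4 hours and 19 minutes = 259 minutes
234 - 259 = -25 (negative, add 12 hours = 720) = 695 minutes
= 11 hours and 35 minutes past 12:00 = 11:35

Final answer: 11:35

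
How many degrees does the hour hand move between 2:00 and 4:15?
The hour hand moves 0.5 degrees per minute.
Time elapsed: 4:15 - 2:00 = 135 minutes
Angular displacement: 135 x 0.5 = 67.5 degrees

Final answer: 67.5 degrees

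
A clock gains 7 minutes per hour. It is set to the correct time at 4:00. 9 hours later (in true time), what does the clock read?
For every 60 true minutes, the faulty clock advances 60 + 7 = 67 minutes.
True elapsed: 9 hours = 540 minutes.
Faulty clock advances: 540 x 67/60 = 603 minutes (drift: 63 minutes ahead).
Shown time: 4:00 + 603 minutes = 2:03.

Final answer: 2:03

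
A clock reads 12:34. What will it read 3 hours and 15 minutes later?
Starting time: 12:34
Adding 15 minutes to 34 minutes: 34 + 15 = 49 minutes
Adding 3 hours: 12 + 3 = 15 - 12 = 3
Final time: 3:49

Final answer: 3:49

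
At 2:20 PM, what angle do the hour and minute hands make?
Hour hand position: 2 x 30 + 20 x 0.5 = 70 degrees
Minute hand position: 20 x 6 = 120 degrees
Difference: |70 - 120| = 50 degrees
The angle between the hands is 50 degrees

Final answer: 50 degrees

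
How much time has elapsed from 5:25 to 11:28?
From 5:25 to 11:28:
(11 x 60 + 28) - (5 x 60 + 25) = 688 - 325 = 363 minutes
= 6 hours and 3 minutes

Final answer: 6 hours and 3 minutes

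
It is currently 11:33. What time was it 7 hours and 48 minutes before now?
Starting time: 11:33 = 693 total minutes past 12:00
Subtracting: 7 hours and 48 minutes = 468 minutes
693 - 468 = 225 minutes
= 3 hours and 45 minutes past 12:00 = 3:45

Final answer: 3:45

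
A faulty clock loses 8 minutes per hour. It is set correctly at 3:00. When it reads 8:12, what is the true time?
For every 60 true minutes, the faulty clock advances 52 minutes, so 1 faulty-clock minute corresponds to 60/52 true minutes.
From 3:00 to 8:12 on the faulty dial is 312 minutes.
True elapsed: 312 x 60/52 = 360 minutes = 6 hours.
True time: 3:00 + 6 hours = 9:00.

Final answer: 9:00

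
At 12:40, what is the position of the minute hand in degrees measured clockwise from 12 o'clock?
The minute hand moves 6 degrees per minute.
At 12:40: 40 x 6 = 240 degrees

Final answer: 240 degrees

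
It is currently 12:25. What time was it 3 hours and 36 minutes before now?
Starting time: 12:25 = 25 total minutes past 12:00
Subtracting: 3 hours and 36 minutes = 216 minutes
25 - 216 = -191 (negative, add 12 hours = 720) = 529 minutes
= 8 hours and 49 minutes past 12:00 = 8:49

Final answer: 8:49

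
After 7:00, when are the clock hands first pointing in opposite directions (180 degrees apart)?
For hands to be 180 degrees apart: |30H - 5.5t| = 180
With H = 7: t = (30 x 7 + 180)/5.5 = 70.91 or t = (30 x 7 - 180)/5.5 = 5.45
First valid solution (0 < t < 60): t = 5.45 minutes
The hands are opposite at 5.45 minutes past 7:00.

Final answer: 5.45 minutes past 7:00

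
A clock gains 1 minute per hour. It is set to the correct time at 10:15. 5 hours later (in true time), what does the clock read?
For every 60 true minutes, the faulty clock advances 60 + 1 = 61 minutes.
True elapsed: 5 hours = 300 minutes.
Faulty clock advances: 300 x 61/60 = 305 minutes (drift: 5 minutes ahead).
Shown time: 10:15 + 305 minutes = 3:20.

Final answer: 3:20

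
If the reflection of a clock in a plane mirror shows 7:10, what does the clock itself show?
Reflection across the vertical (12-6) axis maps a hand at angle A degrees to (360 - A) degrees, which sends a reading of T minutes past 12:00 to (720 - T) minutes past 12:00.
Mirror reads 7:10 = 430 minutes past 12:00.
Actual time: (720 - 430) mod 720 = 290 minutes = 4:50.

Final answer: 4:50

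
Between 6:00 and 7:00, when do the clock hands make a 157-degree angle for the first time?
At t minutes past 6:00, the hour hand is at 30 x 6 + 0.5t degrees and the minute hand is at 6t degrees.
The smaller angle between them is 157 degrees when |30H - 5.5t| = 157 or |30H - 5.5t| = 203.
With H = 6, solve 30 x 6 - 5.5t = +/- target for each target:
  t = (30 x 6 - 157) / 5.5 = 4.18
  t = (30 x 6 + 157) / 5.5 = 61.27 (outside (0, 60))
  t = (30 x 6 - 203) / 5.5 = -4.18 (outside (0, 60))
  t = (30 x 6 + 203) / 5.5 = 69.64 (outside (0, 60))
Valid solutions in (0, 60): {4.18} minutes.
The first occurrence is t = 4.18 minutes.
The hands form a 157-degree angle at 4.18 minutes past 6:00.

Final answer: 4.18 minutes past 6:00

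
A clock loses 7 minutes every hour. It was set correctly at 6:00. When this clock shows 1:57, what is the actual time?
For every 60 true minutes, the faulty clock advances 53 minutes, so 1 faulty-clock minute corresponds to 60/53 true minutes.
From 6:00 to 1:57 on the faulty dial is 477 minutes.
True elapsed: 477 x 60/53 = 540 minutes = 9 hours.
True time: 6:00 + 9 hours = 3:00.

Final answer: 3:00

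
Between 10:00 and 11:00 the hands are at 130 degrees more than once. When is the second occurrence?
At t minutes past 10:00, the hour hand is at 30 x 10 + 0.5t degrees and the minute hand is at 6t degrees.
The smaller angle between them is 130 degrees when |30H - 5.5t| = 130 or |30H - 5.5t| = 230.
With H = 10, solve 30 x 10 - 5.5t = +/- target for each target:
  t = (30 x 10 - 130) / 5.5 = 30.91
  t = (30 x 10 + 130) / 5.5 = 78.18 (outside (0, 60))
  t = (30 x 10 - 230) / 5.5 = 12.73
  t = (30 x 10 + 230) / 5.5 = 96.36 (outside (0, 60))
Valid solutions in (0, 60): {12.73, 30.91} minutes.
The second occurrence is t = 30.91 minutes.
The hands form a 130-degree angle at 30.91 minutes past 10:00.

Final answer: 30.91 minutes past 10:00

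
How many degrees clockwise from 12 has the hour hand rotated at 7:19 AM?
The hour hand moves 30 degrees per hour and 0.5 degrees per minute.
At 7:19: (7) x 30 + 19 x 0.5 = 210 + 9.5 = 219.5 degrees

Final answer: 219.5 degrees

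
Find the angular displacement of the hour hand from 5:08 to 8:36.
The hour hand moves 0.5 degrees per minute.
Time elapsed: 8:36 - 5:08 = 208 minutes
Angular displacement: 208 x 0.5 = 104 degrees

Final answer: 104 degrees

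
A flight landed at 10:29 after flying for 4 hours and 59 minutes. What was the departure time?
Starting time: 10:29 = 629 total minutes past 12:00
Subtracting: 4 hours and 59 minutes = 299 minutes
629 - 299 = 330 minutes
= 5 hours and 30 minutes past 12:00 = 5:30

Final answer: 5:30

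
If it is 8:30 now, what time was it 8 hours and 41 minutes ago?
Starting time: 8:30 = 510 total minutes past 12:00
Subtracting: 8 hours and 41 minutes = 521 minutes
510 - 521 = -11 (negative, add 12 hours = 720) = 709 minutes
= 11 hours and 49 minutes past 12:00 = 11:49

Final answer: 11:49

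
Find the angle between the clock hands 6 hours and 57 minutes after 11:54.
First find the time 6 hours and 57 minutes after 11:54.
Total minutes: 11 x 60 + 54 + 6 x 60 + 57 = 1131.
1131 mod 720 = 411 minutes = 6:51.
Now compute the angle at 6:51:
Hour hand: 6 x 30 + 51 x 0.5 = 205.5 degrees
Minute hand: 51 x 6 = 306 degrees
Difference: |205.5 - 306| = 100.5 degrees
The angle is 100.5 degrees

Final answer: 100.5 degrees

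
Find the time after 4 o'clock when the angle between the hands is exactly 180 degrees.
For hands to be 180 degrees apart: |30H - 5.5t| = 180
With H = 4: t = (30 x 4 + 180)/5.5 = 54.55 or t = (30 x 4 - 180)/5.5 = -10.91
First valid solution (0 < t < 60): t = 54.55 minutes
The hands are opposite at 54.55 minutes past 4:00.

Final answer: 54.55 minutes past 4:00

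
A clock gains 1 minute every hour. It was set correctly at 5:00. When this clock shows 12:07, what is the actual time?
For every 60 true minutes, the faulty clock advances 61 minutes, so 1 faulty-clock minute corresponds to 60/61 true minutes.
From 5:00 to 12:07 on the faulty dial is 427 minutes.
True elapsed: 427 x 60/61 = 420 minutes = 7 hours.
True time: 5:00 + 7 hours = 12:00.

Final answer: 12:00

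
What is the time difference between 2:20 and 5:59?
From 2:20 to 5:59:
(5 x 60 + 59) - (2 x 60 + 20) = 359 - 140 = 219 minutes
= 3 hours and 39 minutes

Final answer: 3 hours and 39 minutes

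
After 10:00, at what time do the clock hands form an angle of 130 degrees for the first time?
At t minutes past 10:00, the hour hand is at 30 x 10 + 0.5t degrees and the minute hand is at 6t degrees.
The smaller angle between them is 130 degrees when |30H - 5.5t| = 130 or |30H - 5.5t| = 230.
With H = 10, solve 30 x 10 - 5.5t = +/- target for each target:
  t = (30 x 10 - 130) / 5.5 = 30.91
  t = (30 x 10 + 130) / 5.5 = 78.18 (outside (0, 60))
  t = (30 x 10 - 230) / 5.5 = 12.73
  t = (30 x 10 + 230) / 5.5 = 96.36 (outside (0, 60))
Valid solutions in (0, 60): {12.73, 30.91} minutes.
The first occurrence is t = 12.73 minutes.
The hands form a 130-degree angle at 12.73 minutes past 10:00.

Final answer: 12.73 minutes past 10:00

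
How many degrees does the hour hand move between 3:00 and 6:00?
The hour hand moves 0.5 degrees per minute.
Time elapsed: 6:00 - 3:00 = 180 minutes
Angular displacement: 180 x 0.5 = 90 degrees

Final answer: 90 degrees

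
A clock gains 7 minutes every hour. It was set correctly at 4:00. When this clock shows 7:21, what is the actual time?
For every 60 true minutes, the faulty clock advances 67 minutes, so 1 faulty-clock minute corresponds to 60/67 true minutes.
From 4:00 to 7:21 on the faulty dial is 201 minutes.
True elapsed: 201 x 60/67 = 180 minutes = 3 hours.
True time: 4:00 + 3 hours = 7:00.

Final answer: 7:00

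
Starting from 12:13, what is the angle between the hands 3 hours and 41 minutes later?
First find the time 3 hours and 41 minutes after 12:13.
Total minutes: 12 x 60 + 13 + 3 x 60 + 41 = 954.
954 mod 720 = 234 minutes = 3:54.
Now compute the angle at 3:54:
Hour hand: 3 x 30 + 54 x 0.5 = 117 degrees
Minute hand: 54 x 6 = 324 degrees
Difference: |117 - 324| = 207 degrees
Smaller angle: 360 - 207 = 153 degrees

Final answer: 153 degrees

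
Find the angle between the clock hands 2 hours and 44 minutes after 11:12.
First find the time 2 hours and 44 minutes after 11:12.
Total minutes: 11 x 60 + 12 + 2 x 60 + 44 = 836.
836 mod 720 = 116 minutes = 1:56.
Now compute the angle at 1:56:
Hour hand: 1 x 30 + 56 x 0.5 = 58 degrees
Minute hand: 56 x 6 = 336 degrees
Difference: |58 - 336| = 278 degrees
Smaller angle: 360 - 278 = 82 degrees

Final answer: 82 degrees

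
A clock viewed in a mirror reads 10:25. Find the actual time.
Reflection across the vertical (12-6) axis maps a hand at angle A degrees to (360 - A) degrees, which sends a reading of T minutes past 12:00 to (720 - T) minutes past 12:00.
Mirror reads 10:25 = 625 minutes past 12:00.
Actual time: (720 - 625) mod 720 = 95 minutes = 1:35.

Final answer: 1:35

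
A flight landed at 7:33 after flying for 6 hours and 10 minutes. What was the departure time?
Starting time: 7:33 = 453 total minutes past 12:00
Subtracting: 6 hours and 10 minutes = 370 minutes
453 - 370 = 83 minutes
= 1 hour and 23 minutes past 12:00 = 1:23

Final answer: 1:23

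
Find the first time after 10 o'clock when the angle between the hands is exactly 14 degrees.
At t minutes past 10:00, the hour hand is at 30 x 10 + 0.5t degrees and the minute hand is at 6t degrees.
The smaller angle between them is 14 degrees when |30H - 5.5t| = 14 or |30H - 5.5t| = 346.
With H = 10, solve 30 x 10 - 5.5t = +/- target for each target:
  t = (30 x 10 - 14) / 5.5 = 52
  t = (30 x 10 + 14) / 5.5 = 57.09
  t = (30 x 10 - 346) / 5.5 = -8.36 (outside (0, 60))
  t = (30 x 10 + 346) / 5.5 = 117.45 (outside (0, 60))
Valid solutions in (0, 60): {52, 57.09} minutes.
The first occurrence is t = 52 minutes.
The hands form a 14-degree angle at 52 minutes past 10:00.

Final answer: 52 minutes past 10:00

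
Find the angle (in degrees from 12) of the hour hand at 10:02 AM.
The hour hand moves 30 degrees per hour and 0.5 degrees per minute.
At 10:02: (10) x 30 + 2 x 0.5 = 300 + 1 = 301 degrees

Final answer: 301 degrees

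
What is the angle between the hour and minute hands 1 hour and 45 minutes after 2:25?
First find the time 1 hour and 45 minutes after 2:25.
Total minutes: 2 x 60 + 25 + 1 x 60 + 45 = 250.
250 mod 720 = 250 minutes = 4:10.
Now compute the angle at 4:10:
Hour hand: 4 x 30 + 10 x 0.5 = 125 degrees
Minute hand: 10 x 6 = 60 degrees
Difference: |125 - 60| = 65 degrees
The angle is 65 degrees

Final answer: 65 degrees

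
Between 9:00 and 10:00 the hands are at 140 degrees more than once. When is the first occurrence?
At t minutes past 9:00, the hour hand is at 30 x 9 + 0.5t degrees and the minute hand is at 6t degrees.
The smaller angle between them is 140 degrees when |30H - 5.5t| = 140 or |30H - 5.5t| = 220.
With H = 9, solve 30 x 9 - 5.5t = +/- target for each target:
  t = (30 x 9 - 140) / 5.5 = 23.64
  t = (30 x 9 + 140) / 5.5 = 74.55 (outside (0, 60))
  t = (30 x 9 - 220) / 5.5 = 9.09
  t = (30 x 9 + 220) / 5.5 = 89.09 (outside (0, 60))
Valid solutions in (0, 60): {9.09, 23.64} minutes.
The first occurrence is t = 9.09 minutes.
The hands form a 140-degree angle at 9.09 minutes past 9:00.

Final answer: 9.09 minutes past 9:00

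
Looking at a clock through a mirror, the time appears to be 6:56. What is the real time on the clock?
Reflection across the vertical (12-6) axis maps a hand at angle A degrees to (360 - A) degrees, which sends a reading of T minutes past 12:00 to (720 - T) minutes past 12:00.
Mirror reads 6:56 = 416 minutes past 12:00.
Actual time: (720 - 416) mod 720 = 304 minutes = 5:04.

Final answer: 5:04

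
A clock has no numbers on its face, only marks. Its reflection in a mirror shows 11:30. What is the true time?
Reflection across the vertical (12-6) axis maps a hand at angle A degrees to (360 - A) degrees, which sends a reading of T minutes past 12:00 to (720 - T) minutes past 12:00.
Mirror reads 11:30 = 690 minutes past 12:00.
Actual time: (720 - 690) mod 720 = 30 minutes = 12:30.

Final answer: 12:30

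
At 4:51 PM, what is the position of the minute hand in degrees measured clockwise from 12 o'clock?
The minute hand moves 6 degrees per minute.
At 4:51: 51 x 6 = 306 degrees

Final answer: 306 degrees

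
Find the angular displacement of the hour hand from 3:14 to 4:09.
The hour hand moves 0.5 degrees per minute.
Time elapsed: 4:09 - 3:14 = 55 minutes
Angular displacement: 55 x 0.5 = 27.5 degrees

Final answer: 27.5 degrees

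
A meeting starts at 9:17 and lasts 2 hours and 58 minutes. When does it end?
Starting time: 9:17
Adding 58 minutes to 17 minutes: 17 + 58 = 75 minutes = 1 hour and 15 minutes
Adding 2 hours: 9 + 2 + 1 (carry) = 12
Final time: 12:15

Final answer: 12:15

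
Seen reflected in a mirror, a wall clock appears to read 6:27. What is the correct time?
Reflection across the vertical (12-6) axis maps a hand at angle A degrees to (360 - A) degrees, which sends a reading of T minutes past 12:00 to (720 - T) minutes past 12:00.
Mirror reads 6:27 = 387 minutes past 12:00.
Actual time: (720 - 387) mod 720 = 333 minutes = 5:33.

Final answer: 5:33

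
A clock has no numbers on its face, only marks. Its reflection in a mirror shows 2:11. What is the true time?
Reflection across the vertical (12-6) axis maps a hand at angle A degrees to (360 - A) degrees, which sends a reading of T minutes past 12:00 to (720 - T) minutes past 12:00.
Mirror reads 2:11 = 131 minutes past 12:00.
Actual time: (720 - 131) mod 720 = 589 minutes = 9:49.

Final answer: 9:49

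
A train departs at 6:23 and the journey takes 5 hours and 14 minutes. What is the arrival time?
Starting time: 6:23
Adding 14 minutes to 23 minutes: 23 + 14 = 37 minutes
Adding 5 hours: 6 + 5 = 11
Final time: 11:37

Final answer: 11:37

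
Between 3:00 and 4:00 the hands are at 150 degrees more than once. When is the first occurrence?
At t minutes past 3:00, the hour hand is at 30 x 3 + 0.5t degrees and the minute hand is at 6t degrees.
The smaller angle between them is 150 degrees when |30H - 5.5t| = 150 or |30H - 5.5t| = 210.
With H = 3, solve 30 x 3 - 5.5t = +/- target for each target:
  t = (30 x 3 - 150) / 5.5 = -10.91 (outside (0, 60))
  t = (30 x 3 + 150) / 5.5 = 43.64
  t = (30 x 3 - 210) / 5.5 = -21.82 (outside (0, 60))
  t = (30 x 3 + 210) / 5.5 = 54.55
Valid solutions in (0, 60): {43.64, 54.55} minutes.
The first occurrence is t = 43.64 minutes.
The hands form a 150-degree angle at 43.64 minutes past 3:00.

Final answer: 43.64 minutes past 3:00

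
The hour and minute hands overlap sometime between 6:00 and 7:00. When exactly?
The minute hand gains 5.5 degrees per minute on the hour hand.
At 6:00, the hour hand is at 180 degrees and the minute hand is at 0 degrees.
The gap is 180 degrees. Time to close: 180/5.5 = 60 x 6/11 = 32.73 minutes.
The hands overlap at 32.73 minutes past 6:00.

Final answer: 32.73 minutes past 6:00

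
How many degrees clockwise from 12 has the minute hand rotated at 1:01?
The minute hand moves 6 degrees per minute.
At 1:01: 1 x 6 = 6 degrees

Final answer: 6 degrees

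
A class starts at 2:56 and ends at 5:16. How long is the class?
From 2:56 to 5:16:
(5 x 60 + 16) - (2 x 60 + 56) = 316 - 176 = 140 minutes
= 2 hours and 20 minutes

Final answer: 2 hours and 20 minutes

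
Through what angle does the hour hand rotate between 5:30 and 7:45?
The hour hand moves 0.5 degrees per minute.
Time elapsed: 7:45 - 5:30 = 135 minutes
Angular displacement: 135 x 0.5 = 67.5 degrees

Final answer: 67.5 degrees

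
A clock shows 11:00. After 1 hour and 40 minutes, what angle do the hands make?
First find the time 1 hour and 40 minutes after 11:00.
Total minutes: 11 x 60 + 0 + 1 x 60 + 40 = 760.
760 mod 720 = 40 minutes = 12:40.
Now compute the angle at 12:40:
Hour hand: 0 x 30 + 40 x 0.5 = 20 degrees
Minute hand: 40 x 6 = 240 degrees
Difference: |20 - 240| = 220 degrees
Smaller angle: 360 - 220 = 140 degrees

Final answer: 140 degrees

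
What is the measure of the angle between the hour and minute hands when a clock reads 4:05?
Hour hand position: 4 x 30 + 5 x 0.5 = 122.5 degrees
Minute hand position: 5 x 6 = 30 degrees
Difference: |122.5 - 30| = 92.5 degrees
The angle between the hands is 92.5 degrees

Final answer: 92.5 degrees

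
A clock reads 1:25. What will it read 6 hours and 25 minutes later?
Starting time: 1:25
Adding 25 minutes to 25 minutes: 25 + 25 = 50 minutes
Adding 6 hours: 1 + 6 = 7
Final time: 7:50

Final answer: 7:50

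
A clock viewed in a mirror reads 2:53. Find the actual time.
Reflection across the vertical (12-6) axis maps a hand at angle A degrees to (360 - A) degrees, which sends a reading of T minutes past 12:00 to (720 - T) minutes past 12:00.
Mirror reads 2:53 = 173 minutes past 12:00.
Actual time: (720 - 173) mod 720 = 547 minutes = 9:07.

Final answer: 9:07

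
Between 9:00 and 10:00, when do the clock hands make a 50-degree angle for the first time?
At t minutes past 9:00, the hour hand is at 30 x 9 + 0.5t degrees and the minute hand is at 6t degrees.
The smaller angle between them is 50 degrees when |30H - 5.5t| = 50 or |30H - 5.5t| = 310.
With H = 9, solve 30 x 9 - 5.5t = +/- target for each target:
  t = (30 x 9 - 50) / 5.5 = 40
  t = (30 x 9 + 50) / 5.5 = 58.18
  t = (30 x 9 - 310) / 5.5 = -7.27 (outside (0, 60))
  t = (30 x 9 + 310) / 5.5 = 105.45 (outside (0, 60))
Valid solutions in (0, 60): {40, 58.18} minutes.
The first occurrence is t = 40 minutes.
The hands form a 50-degree angle at 40 minutes past 9:00.

Final answer: 40 minutes past 9:00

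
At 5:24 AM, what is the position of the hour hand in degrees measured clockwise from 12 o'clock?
The hour hand moves 30 degrees per hour and 0.5 degrees per minute.
At 5:24: (5) x 30 + 24 x 0.5 = 150 + 12 = 162 degrees

Final answer: 162 degrees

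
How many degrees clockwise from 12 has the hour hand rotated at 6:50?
The hour hand moves 30 degrees per hour and 0.5 degrees per minute.
At 6:50: (6) x 30 + 50 x 0.5 = 180 + 25 = 205 degrees

Final answer: 205 degrees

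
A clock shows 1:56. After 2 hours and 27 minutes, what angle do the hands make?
First find the time 2 hours and 27 minutes after 1:56.
Total minutes: 1 x 60 + 56 + 2 x 60 + 27 = 263.
263 mod 720 = 263 minutes = 4:23.
Now compute the angle at 4:23:
Hour hand: 4 x 30 + 23 x 0.5 = 131.5 degrees
Minute hand: 23 x 6 = 138 degrees
Difference: |131.5 - 138| = 6.5 degrees
The angle is 6.5 degrees

Final answer: 6.5 degrees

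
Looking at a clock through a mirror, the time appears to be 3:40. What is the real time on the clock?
Reflection across the vertical (12-6) axis maps a hand at angle A degrees to (360 - A) degrees, which sends a reading of T minutes past 12:00 to (720 - T) minutes past 12:00.
Mirror reads 3:40 = 220 minutes past 12:00.
Actual time: (720 - 220) mod 720 = 500 minutes = 8:20.

Final answer: 8:20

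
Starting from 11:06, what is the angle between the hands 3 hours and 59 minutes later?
First find the time 3 hours and 59 minutes after 11:06.
Total minutes: 11 x 60 + 6 + 3 x 60 + 59 = 905.
905 mod 720 = 185 minutes = 3:05.
Now compute the angle at 3:05:
Hour hand: 3 x 30 + 5 x 0.5 = 92.5 degrees
Minute hand: 5 x 6 = 30 degrees
Difference: |92.5 - 30| = 62.5 degrees
The angle is 62.5 degrees

Final answer: 62.5 degrees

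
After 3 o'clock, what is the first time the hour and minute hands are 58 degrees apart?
At t minutes past 3:00, the hour hand is at 30 x 3 + 0.5t degrees and the minute hand is at 6t degrees.
The smaller angle between them is 58 degrees when |30H - 5.5t| = 58 or |30H - 5.5t| = 302.
With H = 3, solve 30 x 3 - 5.5t = +/- target for each target:
  t = (30 x 3 - 58) / 5.5 = 5.82
  t = (30 x 3 + 58) / 5.5 = 26.91
  t = (30 x 3 - 302) / 5.5 = -38.55 (outside (0, 60))
  t = (30 x 3 + 302) / 5.5 = 71.27 (outside (0, 60))
Valid solutions in (0, 60): {5.82, 26.91} minutes.
The first occurrence is t = 5.82 minutes.
The hands form a 58-degree angle at 5.82 minutes past 3:00.

Final answer: 5.82 minutes past 3:00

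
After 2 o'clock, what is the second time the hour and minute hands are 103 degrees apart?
At t minutes past 2:00, the hour hand is at 30 x 2 + 0.5t degrees and the minute hand is at 6t degrees.
The smaller angle between them is 103 degrees when |30H - 5.5t| = 103 or |30H - 5.5t| = 257.
With H = 2, solve 30 x 2 - 5.5t = +/- target for each target:
  t = (30 x 2 - 103) / 5.5 = -7.82 (outside (0, 60))
  t = (30 x 2 + 103) / 5.5 = 29.64
  t = (30 x 2 - 257) / 5.5 = -35.82 (outside (0, 60))
  t = (30 x 2 + 257) / 5.5 = 57.64
Valid solutions in (0, 60): {29.64, 57.64} minutes.
The second occurrence is t = 57.64 minutes.
The hands form a 103-degree angle at 57.64 minutes past 2:00.

Final answer: 57.64 minutes past 2:00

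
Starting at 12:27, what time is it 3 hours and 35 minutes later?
Starting time: 12:27
Adding 35 minutes to 27 minutes: 27 + 35 = 62 minutes = 1 hour and 2 minutes
Adding 3 hours: 12 + 3 + 1 (carry) = 16 - 12 = 4
Final time: 4:02

Final answer: 4:02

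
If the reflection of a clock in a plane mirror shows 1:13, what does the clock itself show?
Reflection across the vertical (12-6) axis maps a hand at angle A degrees to (360 - A) degrees, which sends a reading of T minutes past 12:00 to (720 - T) minutes past 12:00.
Mirror reads 1:13 = 73 minutes past 12:00.
Actual time: (720 - 73) mod 720 = 647 minutes = 10:47.

Final answer: 10:47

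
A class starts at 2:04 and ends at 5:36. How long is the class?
From 2:04 to 5:36:
(5 x 60 + 36) - (2 x 60 + 4) = 336 - 124 = 212 minutes
= 3 hours and 32 minutes

Final answer: 3 hours and 32 minutes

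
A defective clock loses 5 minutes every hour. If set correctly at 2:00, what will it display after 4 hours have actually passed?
For every 60 true minutes, the faulty clock advances 60 - 5 = 55 minutes.
True elapsed: 4 hours = 240 minutes.
Faulty clock advances: 240 x 55/60 = 220 minutes (drift: 20 minutes behind).
Shown time: 2:00 + 220 minutes = 5:40.

Final answer: 5:40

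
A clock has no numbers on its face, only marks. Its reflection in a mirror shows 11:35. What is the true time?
Reflection across the vertical (12-6) axis maps a hand at angle A degrees to (360 - A) degrees, which sends a reading of T minutes past 12:00 to (720 - T) minutes past 12:00.
Mirror reads 11:35 = 695 minutes past 12:00.
Actual time: (720 - 695) mod 720 = 25 minutes = 12:25.

Final answer: 12:25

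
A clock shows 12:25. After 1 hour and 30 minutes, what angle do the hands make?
First find the time 1 hour and 30 minutes after 12:25.
Total minutes: 12 x 60 + 25 + 1 x 60 + 30 = 835.
835 mod 720 = 115 minutes = 1:55.
Now compute the angle at 1:55:
Hour hand: 1 x 30 + 55 x 0.5 = 57.5 degrees
Minute hand: 55 x 6 = 330 degrees
Difference: |57.5 - 330| = 272.5 degrees
Smaller angle: 360 - 272.5 = 87.5 degrees

Final answer: 87.5 degrees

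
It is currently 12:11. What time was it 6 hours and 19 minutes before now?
Starting time: 12:11 = 11 total minutes past 12:00
Subtracting: 6 hours and 19 minutes = 379 minutes
11 - 379 = -368 (negative, add 12 hours = 720) = 352 minutes
= 5 hours and 52 minutes past 12:00 = 5:52

Final answer: 5:52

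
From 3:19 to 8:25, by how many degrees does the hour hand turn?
The hour hand moves 0.5 degrees per minute.
Time elapsed: 8:25 - 3:19 = 306 minutes
Angular displacement: 306 x 0.5 = 153 degrees

Final answer: 153 degrees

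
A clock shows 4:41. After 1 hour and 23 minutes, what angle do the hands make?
First find the time 1 hour and 23 minutes after 4:41.
Total minutes: 4 x 60 + 41 + 1 x 60 + 23 = 364.
364 mod 720 = 364 minutes = 6:04.
Now compute the angle at 6:04:
Hour hand: 6 x 30 + 4 x 0.5 = 182 degrees
Minute hand: 4 x 6 = 24 degrees
Difference: |182 - 24| = 158 degrees
The angle is 158 degrees

Final answer: 158 degrees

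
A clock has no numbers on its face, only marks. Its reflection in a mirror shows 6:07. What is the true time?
Reflection across the vertical (12-6) axis maps a hand at angle A degrees to (360 - A) degrees, which sends a reading of T minutes past 12:00 to (720 - T) minutes past 12:00.
Mirror reads 6:07 = 367 minutes past 12:00.
Actual time: (720 - 367) mod 720 = 353 minutes = 5:53.

Final answer: 5:53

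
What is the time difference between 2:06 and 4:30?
From 2:06 to 4:30:
(4 x 60 + 30) - (2 x 60 + 6) = 270 - 126 = 144 minutes
= 2 hours and 24 minutes

Final answer: 2 hours and 24 minutes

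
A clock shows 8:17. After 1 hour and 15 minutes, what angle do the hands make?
First find the time 1 hour and 15 minutes after 8:17.
Total minutes: 8 x 60 + 17 + 1 x 60 + 15 = 572.
572 mod 720 = 572 minutes = 9:32.
Now compute the angle at 9:32:
Hour hand: 9 x 30 + 32 x 0.5 = 286 degrees
Minute hand: 32 x 6 = 192 degrees
Difference: |286 - 192| = 94 degrees
The angle is 94 degrees

Final answer: 94 degrees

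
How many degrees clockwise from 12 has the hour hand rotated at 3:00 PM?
The hour hand moves 30 degrees per hour and 0.5 degrees per minute.
At 3:00: (3) x 30 + 0 x 0.5 = 90 + 0 = 90 degrees

Final answer: 90 degrees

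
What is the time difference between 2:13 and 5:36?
From 2:13 to 5:36:
(5 x 60 + 36) - (2 x 60 + 13) = 336 - 133 = 203 minutes
= 3 hours and 23 minutes

Final answer: 3 hours and 23 minutes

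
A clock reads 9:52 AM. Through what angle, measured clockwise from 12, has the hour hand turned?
The hour hand moves 30 degrees per hour and 0.5 degrees per minute.
At 9:52: (9) x 30 + 52 x 0.5 = 270 + 26 = 296 degrees

Final answer: 296 degrees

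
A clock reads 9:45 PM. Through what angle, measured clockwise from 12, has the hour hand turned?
The hour hand moves 30 degrees per hour and 0.5 degrees per minute.
At 9:45: (9) x 30 + 45 x 0.5 = 270 + 22.5 = 292.5 degrees

Final answer: 292.5 degrees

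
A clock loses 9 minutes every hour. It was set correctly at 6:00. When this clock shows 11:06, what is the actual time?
For every 60 true minutes, the faulty clock advances 51 minutes, so 1 faulty-clock minute corresponds to 60/51 true minutes.
From 6:00 to 11:06 on the faulty dial is 306 minutes.
True elapsed: 306 x 60/51 = 360 minutes = 6 hours.
True time: 6:00 + 6 hours = 12:00.

Final answer: 12:00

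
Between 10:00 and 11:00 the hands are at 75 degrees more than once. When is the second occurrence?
At t minutes past 10:00, the hour hand is at 30 x 10 + 0.5t degrees and the minute hand is at 6t degrees.
The smaller angle between them is 75 degrees when |30H - 5.5t| = 75 or |30H - 5.5t| = 285.
With H = 10, solve 30 x 10 - 5.5t = +/- target for each target:
  t = (30 x 10 - 75) / 5.5 = 40.91
  t = (30 x 10 + 75) / 5.5 = 68.18 (outside (0, 60))
  t = (30 x 10 - 285) / 5.5 = 2.73
  t = (30 x 10 + 285) / 5.5 = 106.36 (outside (0, 60))
Valid solutions in (0, 60): {2.73, 40.91} minutes.
The second occurrence is t = 40.91 minutes.
The hands form a 75-degree angle at 40.91 minutes past 10:00.

Final answer: 40.91 minutes past 10:00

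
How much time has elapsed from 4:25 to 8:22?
From 4:25 to 8:22:
(8 x 60 + 22) - (4 x 60 + 25) = 502 - 265 = 237 minutes
= 3 hours and 57 minutes

Final answer: 3 hours and 57 minutes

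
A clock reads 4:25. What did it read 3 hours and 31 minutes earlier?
Starting time: 4:25 = 265 total minutes past 12:00
Subtracting: 3 hours and 31 minutes = 211 minutes
265 - 211 = 54 minutes
= 54 minutes past 12:00 = 12:54

Final answer: 12:54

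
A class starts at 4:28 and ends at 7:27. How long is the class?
From 4:28 to 7:27:
(7 x 60 + 27) - (4 x 60 + 28) = 447 - 268 = 179 minutes
= 2 hours and 59 minutes

Final answer: 2 hours and 59 minutes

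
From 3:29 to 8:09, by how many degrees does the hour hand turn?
The hour hand moves 0.5 degrees per minute.
Time elapsed: 8:09 - 3:29 = 280 minutes
Angular displacement: 280 x 0.5 = 140 degrees

Final answer: 140 degrees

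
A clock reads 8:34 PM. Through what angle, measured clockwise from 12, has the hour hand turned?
The hour hand moves 30 degrees per hour and 0.5 degrees per minute.
At 8:34: (8) x 30 + 34 x 0.5 = 240 + 17 = 257 degrees

Final answer: 257 degrees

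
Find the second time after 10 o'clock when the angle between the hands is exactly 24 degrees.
At t minutes past 10:00, the hour hand is at 30 x 10 + 0.5t degrees and the minute hand is at 6t degrees.
The smaller angle between them is 24 degrees when |30H - 5.5t| = 24 or |30H - 5.5t| = 336.
With H = 10, solve 30 x 10 - 5.5t = +/- target for each target:
  t = (30 x 10 - 24) / 5.5 = 50.18
  t = (30 x 10 + 24) / 5.5 = 58.91
  t = (30 x 10 - 336) / 5.5 = -6.55 (outside (0, 60))
  t = (30 x 10 + 336) / 5.5 = 115.64 (outside (0, 60))
Valid solutions in (0, 60): {50.18, 58.91} minutes.
The second occurrence is t = 58.91 minutes.
The hands form a 24-degree angle at 58.91 minutes past 10:00.

Final answer: 58.91 minutes past 10:00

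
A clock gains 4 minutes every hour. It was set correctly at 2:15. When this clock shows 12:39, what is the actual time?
For every 60 true minutes, the faulty clock advances 64 minutes, so 1 faulty-clock minute corresponds to 60/64 true minutes.
From 2:15 to 12:39 on the faulty dial is 624 minutes.
True elapsed: 624 x 60/64 = 585 minutes = 9 hours and 45 minutes.
True time: 2:15 + 9 hours and 45 minutes = 12:00.

Final answer: 12:00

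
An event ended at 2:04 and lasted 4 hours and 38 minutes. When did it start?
Starting time: 2:04 = 124 total minutes past 12:00
Subtracting: 4 hours and 38 minutes = 278 minutes
124 - 278 = -154 (negative, add 12 hours = 720) = 566 minutes
= 9 hours and 26 minutes past 12:00 = 9:26

Final answer: 9:26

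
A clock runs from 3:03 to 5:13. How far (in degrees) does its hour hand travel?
The hour hand moves 0.5 degrees per minute.
Time elapsed: 5:13 - 3:03 = 130 minutes
Angular displacement: 130 x 0.5 = 65 degrees

Final answer: 65 degrees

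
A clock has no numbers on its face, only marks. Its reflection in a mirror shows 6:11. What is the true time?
Reflection across the vertical (12-6) axis maps a hand at angle A degrees to (360 - A) degrees, which sends a reading of T minutes past 12:00 to (720 - T) minutes past 12:00.
Mirror reads 6:11 = 371 minutes past 12:00.
Actual time: (720 - 371) mod 720 = 349 minutes = 5:49.

Final answer: 5:49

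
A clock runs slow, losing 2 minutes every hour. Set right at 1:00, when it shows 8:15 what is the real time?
For every 60 true minutes, the faulty clock advances 58 minutes, so 1 faulty-clock minute corresponds to 60/58 true minutes.
From 1:00 to 8:15 on the faulty dial is 435 minutes.
True elapsed: 435 x 60/58 = 450 minutes = 7 hours and 30 minutes.
True time: 1:00 + 7 hours and 30 minutes = 8:30.

Final answer: 8:30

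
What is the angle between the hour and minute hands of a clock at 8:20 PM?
Hour hand position: 8 x 30 + 20 x 0.5 = 250 degrees
Minute hand position: 20 x 6 = 120 degrees
Difference: |250 - 120| = 130 degrees
The angle between the hands is 130 degrees

Final answer: 130 degrees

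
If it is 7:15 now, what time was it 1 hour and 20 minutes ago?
Starting time: 7:15 = 435 total minutes past 12:00
Subtracting: 1 hour and 20 minutes = 80 minutes
435 - 80 = 355 minutes
= 5 hours and 55 minutes past 12:00 = 5:55

Final answer: 5:55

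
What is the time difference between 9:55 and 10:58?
From 9:55 to 10:58:
(10 x 60 + 58) - (9 x 60 + 55) = 658 - 595 = 63 minutes
= 1 hour and 3 minutes

Final answer: 1 hour and 3 minutes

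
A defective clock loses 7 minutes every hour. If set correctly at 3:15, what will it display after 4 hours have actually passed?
For every 60 true minutes, the faulty clock advances 60 - 7 = 53 minutes.
True elapsed: 4 hours = 240 minutes.
Faulty clock advances: 240 x 53/60 = 212 minutes (drift: 28 minutes behind).
Shown time: 3:15 + 212 minutes = 6:47.

Final answer: 6:47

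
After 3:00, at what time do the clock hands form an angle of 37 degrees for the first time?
At t minutes past 3:00, the hour hand is at 30 x 3 + 0.5t degrees and the minute hand is at 6t degrees.
The smaller angle between them is 37 degrees when |30H - 5.5t| = 37 or |30H - 5.5t| = 323.
With H = 3, solve 30 x 3 - 5.5t = +/- target for each target:
  t = (30 x 3 - 37) / 5.5 = 9.64
  t = (30 x 3 + 37) / 5.5 = 23.09
  t = (30 x 3 - 323) / 5.5 = -42.36 (outside (0, 60))
  t = (30 x 3 + 323) / 5.5 = 75.09 (outside (0, 60))
Valid solutions in (0, 60): {9.64, 23.09} minutes.
The first occurrence is t = 9.64 minutes.
The hands form a 37-degree angle at 9.64 minutes past 3:00.

Final answer: 9.64 minutes past 3:00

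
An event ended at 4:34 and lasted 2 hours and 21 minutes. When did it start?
Starting time: 4:34 = 274 total minutes past 12:00
Subtracting: 2 hours and 21 minutes = 141 minutes
274 - 141 = 133 minutes
= 2 hours and 13 minutes past 12:00 = 2:13

Final answer: 2:13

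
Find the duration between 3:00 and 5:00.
From 3:00 to 5:00:
(5 x 60 + 0) - (3 x 60 + 0) = 300 - 180 = 120 minutes
= 2 hours

Final answer: 2 hours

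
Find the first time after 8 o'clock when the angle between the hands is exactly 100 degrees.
At t minutes past 8:00, the hour hand is at 30 x 8 + 0.5t degrees and the minute hand is at 6t degrees.
The smaller angle between them is 100 degrees when |30H - 5.5t| = 100 or |30H - 5.5t| = 260.
With H = 8, solve 30 x 8 - 5.5t = +/- target for each target:
  t = (30 x 8 - 100) / 5.5 = 25.45
  t = (30 x 8 + 100) / 5.5 = 61.82 (outside (0, 60))
  t = (30 x 8 - 260) / 5.5 = -3.64 (outside (0, 60))
  t = (30 x 8 + 260) / 5.5 = 90.91 (outside (0, 60))
Valid solutions in (0, 60): {25.45} minutes.
The first occurrence is t = 25.45 minutes.
The hands form a 100-degree angle at 25.45 minutes past 8:00.

Final answer: 25.45 minutes past 8:00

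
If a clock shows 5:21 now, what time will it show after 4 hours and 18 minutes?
Starting time: 5:21
Adding 18 minutes to 21 minutes: 21 + 18 = 39 minutes
Adding 4 hours: 5 + 4 = 9
Final time: 9:39

Final answer: 9:39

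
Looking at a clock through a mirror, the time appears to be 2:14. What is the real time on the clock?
Reflection across the vertical (12-6) axis maps a hand at angle A degrees to (360 - A) degrees, which sends a reading of T minutes past 12:00 to (720 - T) minutes past 12:00.
Mirror reads 2:14 = 134 minutes past 12:00.
Actual time: (720 - 134) mod 720 = 586 minutes = 9:46.

Final answer: 9:46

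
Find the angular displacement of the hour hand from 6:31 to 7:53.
The hour hand moves 0.5 degrees per minute.
Time elapsed: 7:53 - 6:31 = 82 minutes
Angular displacement: 82 x 0.5 = 41 degrees

Final answer: 41 degrees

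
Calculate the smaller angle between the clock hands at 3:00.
Hour hand position: 3 x 30 + 0 x 0.5 = 90 degrees
Minute hand position: 0 x 6 = 0 degrees
Difference: |90 - 0| = 90 degrees
The angle between the hands is 90 degrees

Final answer: 90 degrees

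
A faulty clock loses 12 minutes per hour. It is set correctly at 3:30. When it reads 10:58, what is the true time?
For every 60 true minutes, the faulty clock advances 48 minutes, so 1 faulty-clock minute corresponds to 60/48 true minutes.
From 3:30 to 10:58 on the faulty dial is 448 minutes.
True elapsed: 448 x 60/48 = 560 minutes = 9 hours and 20 minutes.
True time: 3:30 + 9 hours and 20 minutes = 12:50.

Final answer: 12:50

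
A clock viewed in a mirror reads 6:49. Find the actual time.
Reflection across the vertical (12-6) axis maps a hand at angle A degrees to (360 - A) degrees, which sends a reading of T minutes past 12:00 to (720 - T) minutes past 12:00.
Mirror reads 6:49 = 409 minutes past 12:00.
Actual time: (720 - 409) mod 720 = 311 minutes = 5:11.

Final answer: 5:11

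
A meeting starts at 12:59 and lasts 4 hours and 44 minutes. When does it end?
Starting time: 12:59
Adding 44 minutes to 59 minutes: 59 + 44 = 103 minutes = 1 hour and 43 minutes
Adding 4 hours: 12 + 4 + 1 (carry) = 17 - 12 = 5
Final time: 5:43

Final answer: 5:43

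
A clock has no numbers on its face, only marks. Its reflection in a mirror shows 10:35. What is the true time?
Reflection across the vertical (12-6) axis maps a hand at angle A degrees to (360 - A) degrees, which sends a reading of T minutes past 12:00 to (720 - T) minutes past 12:00.
Mirror reads 10:35 = 635 minutes past 12:00.
Actual time: (720 - 635) mod 720 = 85 minutes = 1:25.

Final answer: 1:25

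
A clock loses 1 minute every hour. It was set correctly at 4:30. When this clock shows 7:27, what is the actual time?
For every 60 true minutes, the faulty clock advances 59 minutes, so 1 faulty-clock minute corresponds to 60/59 true minutes.
From 4:30 to 7:27 on the faulty dial is 177 minutes.
True elapsed: 177 x 60/59 = 180 minutes = 3 hours.
True time: 4:30 + 3 hours = 7:30.

Final answer: 7:30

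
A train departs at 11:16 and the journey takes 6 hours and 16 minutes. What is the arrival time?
Starting time: 11:16
Adding 16 minutes to 16 minutes: 16 + 16 = 32 minutes
Adding 6 hours: 11 + 6 = 17 - 12 = 5
Final time: 5:32

Final answer: 5:32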